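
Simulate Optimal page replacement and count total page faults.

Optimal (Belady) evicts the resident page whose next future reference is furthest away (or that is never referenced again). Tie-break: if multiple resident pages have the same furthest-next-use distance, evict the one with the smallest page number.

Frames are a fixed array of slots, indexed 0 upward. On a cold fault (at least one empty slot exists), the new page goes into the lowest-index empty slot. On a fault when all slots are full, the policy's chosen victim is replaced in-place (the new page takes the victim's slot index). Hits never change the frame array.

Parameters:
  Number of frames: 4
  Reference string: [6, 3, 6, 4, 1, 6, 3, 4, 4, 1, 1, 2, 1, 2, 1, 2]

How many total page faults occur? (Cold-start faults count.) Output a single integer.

Answer: 5

Derivation:
Step 0: ref 6 → FAULT, frames=[6,-,-,-]
Step 1: ref 3 → FAULT, frames=[6,3,-,-]
Step 2: ref 6 → HIT, frames=[6,3,-,-]
Step 3: ref 4 → FAULT, frames=[6,3,4,-]
Step 4: ref 1 → FAULT, frames=[6,3,4,1]
Step 5: ref 6 → HIT, frames=[6,3,4,1]
Step 6: ref 3 → HIT, frames=[6,3,4,1]
Step 7: ref 4 → HIT, frames=[6,3,4,1]
Step 8: ref 4 → HIT, frames=[6,3,4,1]
Step 9: ref 1 → HIT, frames=[6,3,4,1]
Step 10: ref 1 → HIT, frames=[6,3,4,1]
Step 11: ref 2 → FAULT (evict 3), frames=[6,2,4,1]
Step 12: ref 1 → HIT, frames=[6,2,4,1]
Step 13: ref 2 → HIT, frames=[6,2,4,1]
Step 14: ref 1 → HIT, frames=[6,2,4,1]
Step 15: ref 2 → HIT, frames=[6,2,4,1]
Total faults: 5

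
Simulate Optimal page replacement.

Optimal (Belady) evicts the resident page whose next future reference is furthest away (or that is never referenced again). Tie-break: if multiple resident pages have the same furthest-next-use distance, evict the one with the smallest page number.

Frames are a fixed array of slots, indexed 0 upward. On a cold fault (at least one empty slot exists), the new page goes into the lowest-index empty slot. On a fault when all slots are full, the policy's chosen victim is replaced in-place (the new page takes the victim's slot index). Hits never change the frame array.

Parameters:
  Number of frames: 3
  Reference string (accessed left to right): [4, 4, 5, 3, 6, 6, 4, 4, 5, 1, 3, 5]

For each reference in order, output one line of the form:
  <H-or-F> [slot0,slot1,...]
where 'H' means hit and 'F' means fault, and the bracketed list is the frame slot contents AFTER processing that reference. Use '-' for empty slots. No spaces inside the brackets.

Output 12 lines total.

F [4,-,-]
H [4,-,-]
F [4,5,-]
F [4,5,3]
F [4,5,6]
H [4,5,6]
H [4,5,6]
H [4,5,6]
H [4,5,6]
F [1,5,6]
F [3,5,6]
H [3,5,6]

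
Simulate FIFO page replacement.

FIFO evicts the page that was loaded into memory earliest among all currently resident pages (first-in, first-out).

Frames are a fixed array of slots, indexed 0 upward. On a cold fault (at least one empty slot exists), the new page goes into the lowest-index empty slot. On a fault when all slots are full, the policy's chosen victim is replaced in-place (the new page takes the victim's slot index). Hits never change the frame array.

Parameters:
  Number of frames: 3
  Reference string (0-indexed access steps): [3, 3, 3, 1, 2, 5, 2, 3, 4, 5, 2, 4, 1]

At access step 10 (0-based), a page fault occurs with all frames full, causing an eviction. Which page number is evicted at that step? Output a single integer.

Answer: 5

Derivation:
Step 0: ref 3 -> FAULT, frames=[3,-,-]
Step 1: ref 3 -> HIT, frames=[3,-,-]
Step 2: ref 3 -> HIT, frames=[3,-,-]
Step 3: ref 1 -> FAULT, frames=[3,1,-]
Step 4: ref 2 -> FAULT, frames=[3,1,2]
Step 5: ref 5 -> FAULT, evict 3, frames=[5,1,2]
Step 6: ref 2 -> HIT, frames=[5,1,2]
Step 7: ref 3 -> FAULT, evict 1, frames=[5,3,2]
Step 8: ref 4 -> FAULT, evict 2, frames=[5,3,4]
Step 9: ref 5 -> HIT, frames=[5,3,4]
Step 10: ref 2 -> FAULT, evict 5, frames=[2,3,4]
At step 10: evicted page 5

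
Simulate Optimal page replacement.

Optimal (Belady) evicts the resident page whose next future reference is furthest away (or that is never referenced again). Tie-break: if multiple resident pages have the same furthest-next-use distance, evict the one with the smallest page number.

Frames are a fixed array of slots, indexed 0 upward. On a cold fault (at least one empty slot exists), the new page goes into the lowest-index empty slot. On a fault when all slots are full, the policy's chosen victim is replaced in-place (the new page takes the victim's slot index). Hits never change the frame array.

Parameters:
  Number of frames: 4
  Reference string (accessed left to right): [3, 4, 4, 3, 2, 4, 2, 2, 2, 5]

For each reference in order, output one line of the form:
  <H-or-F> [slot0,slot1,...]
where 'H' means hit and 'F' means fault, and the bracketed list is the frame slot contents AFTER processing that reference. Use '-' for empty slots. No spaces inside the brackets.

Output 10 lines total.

F [3,-,-,-]
F [3,4,-,-]
H [3,4,-,-]
H [3,4,-,-]
F [3,4,2,-]
H [3,4,2,-]
H [3,4,2,-]
H [3,4,2,-]
H [3,4,2,-]
F [3,4,2,5]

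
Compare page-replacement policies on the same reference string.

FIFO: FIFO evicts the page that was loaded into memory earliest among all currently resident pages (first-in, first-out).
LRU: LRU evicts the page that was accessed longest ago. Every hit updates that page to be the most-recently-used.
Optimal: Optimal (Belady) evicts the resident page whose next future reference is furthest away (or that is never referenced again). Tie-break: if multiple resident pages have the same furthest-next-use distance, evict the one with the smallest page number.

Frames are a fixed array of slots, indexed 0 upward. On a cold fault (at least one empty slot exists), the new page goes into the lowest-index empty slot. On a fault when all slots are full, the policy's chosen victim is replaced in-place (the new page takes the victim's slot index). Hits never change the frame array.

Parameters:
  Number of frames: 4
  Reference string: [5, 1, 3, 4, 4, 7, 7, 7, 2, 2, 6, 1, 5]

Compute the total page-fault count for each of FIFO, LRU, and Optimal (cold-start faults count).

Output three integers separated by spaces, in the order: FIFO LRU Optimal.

Answer: 9 9 7

Derivation:
--- FIFO ---
  step 0: ref 5 -> FAULT, frames=[5,-,-,-] (faults so far: 1)
  step 1: ref 1 -> FAULT, frames=[5,1,-,-] (faults so far: 2)
  step 2: ref 3 -> FAULT, frames=[5,1,3,-] (faults so far: 3)
  step 3: ref 4 -> FAULT, frames=[5,1,3,4] (faults so far: 4)
  step 4: ref 4 -> HIT, frames=[5,1,3,4] (faults so far: 4)
  step 5: ref 7 -> FAULT, evict 5, frames=[7,1,3,4] (faults so far: 5)
  step 6: ref 7 -> HIT, frames=[7,1,3,4] (faults so far: 5)
  step 7: ref 7 -> HIT, frames=[7,1,3,4] (faults so far: 5)
  step 8: ref 2 -> FAULT, evict 1, frames=[7,2,3,4] (faults so far: 6)
  step 9: ref 2 -> HIT, frames=[7,2,3,4] (faults so far: 6)
  step 10: ref 6 -> FAULT, evict 3, frames=[7,2,6,4] (faults so far: 7)
  step 11: ref 1 -> FAULT, evict 4, frames=[7,2,6,1] (faults so far: 8)
  step 12: ref 5 -> FAULT, evict 7, frames=[5,2,6,1] (faults so far: 9)
  FIFO total faults: 9
--- LRU ---
  step 0: ref 5 -> FAULT, frames=[5,-,-,-] (faults so far: 1)
  step 1: ref 1 -> FAULT, frames=[5,1,-,-] (faults so far: 2)
  step 2: ref 3 -> FAULT, frames=[5,1,3,-] (faults so far: 3)
  step 3: ref 4 -> FAULT, frames=[5,1,3,4] (faults so far: 4)
  step 4: ref 4 -> HIT, frames=[5,1,3,4] (faults so far: 4)
  step 5: ref 7 -> FAULT, evict 5, frames=[7,1,3,4] (faults so far: 5)
  step 6: ref 7 -> HIT, frames=[7,1,3,4] (faults so far: 5)
  step 7: ref 7 -> HIT, frames=[7,1,3,4] (faults so far: 5)
  step 8: ref 2 -> FAULT, evict 1, frames=[7,2,3,4] (faults so far: 6)
  step 9: ref 2 -> HIT, frames=[7,2,3,4] (faults so far: 6)
  step 10: ref 6 -> FAULT, evict 3, frames=[7,2,6,4] (faults so far: 7)
  step 11: ref 1 -> FAULT, evict 4, frames=[7,2,6,1] (faults so far: 8)
  step 12: ref 5 -> FAULT, evict 7, frames=[5,2,6,1] (faults so far: 9)
  LRU total faults: 9
--- Optimal ---
  step 0: ref 5 -> FAULT, frames=[5,-,-,-] (faults so far: 1)
  step 1: ref 1 -> FAULT, frames=[5,1,-,-] (faults so far: 2)
  step 2: ref 3 -> FAULT, frames=[5,1,3,-] (faults so far: 3)
  step 3: ref 4 -> FAULT, frames=[5,1,3,4] (faults so far: 4)
  step 4: ref 4 -> HIT, frames=[5,1,3,4] (faults so far: 4)
  step 5: ref 7 -> FAULT, evict 3, frames=[5,1,7,4] (faults so far: 5)
  step 6: ref 7 -> HIT, frames=[5,1,7,4] (faults so far: 5)
  step 7: ref 7 -> HIT, frames=[5,1,7,4] (faults so far: 5)
  step 8: ref 2 -> FAULT, evict 4, frames=[5,1,7,2] (faults so far: 6)
  step 9: ref 2 -> HIT, frames=[5,1,7,2] (faults so far: 6)
  step 10: ref 6 -> FAULT, evict 2, frames=[5,1,7,6] (faults so far: 7)
  step 11: ref 1 -> HIT, frames=[5,1,7,6] (faults so far: 7)
  step 12: ref 5 -> HIT, frames=[5,1,7,6] (faults so far: 7)
  Optimal total faults: 7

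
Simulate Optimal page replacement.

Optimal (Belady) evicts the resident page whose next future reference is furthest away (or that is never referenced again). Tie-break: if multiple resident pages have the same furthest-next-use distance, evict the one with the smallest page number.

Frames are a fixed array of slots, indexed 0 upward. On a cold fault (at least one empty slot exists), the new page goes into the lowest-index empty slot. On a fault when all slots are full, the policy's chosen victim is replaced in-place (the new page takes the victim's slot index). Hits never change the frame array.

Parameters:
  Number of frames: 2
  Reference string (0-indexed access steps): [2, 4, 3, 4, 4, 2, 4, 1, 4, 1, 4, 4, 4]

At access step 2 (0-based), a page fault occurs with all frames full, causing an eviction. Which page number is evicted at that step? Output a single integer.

Answer: 2

Derivation:
Step 0: ref 2 -> FAULT, frames=[2,-]
Step 1: ref 4 -> FAULT, frames=[2,4]
Step 2: ref 3 -> FAULT, evict 2, frames=[3,4]
At step 2: evicted page 2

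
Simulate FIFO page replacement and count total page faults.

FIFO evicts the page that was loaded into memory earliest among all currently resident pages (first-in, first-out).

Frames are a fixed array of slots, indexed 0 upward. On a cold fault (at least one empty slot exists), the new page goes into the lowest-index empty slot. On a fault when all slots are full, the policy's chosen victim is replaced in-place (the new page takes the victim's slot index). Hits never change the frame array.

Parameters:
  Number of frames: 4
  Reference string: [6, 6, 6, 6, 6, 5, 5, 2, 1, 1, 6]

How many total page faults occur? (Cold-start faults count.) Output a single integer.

Answer: 4

Derivation:
Step 0: ref 6 → FAULT, frames=[6,-,-,-]
Step 1: ref 6 → HIT, frames=[6,-,-,-]
Step 2: ref 6 → HIT, frames=[6,-,-,-]
Step 3: ref 6 → HIT, frames=[6,-,-,-]
Step 4: ref 6 → HIT, frames=[6,-,-,-]
Step 5: ref 5 → FAULT, frames=[6,5,-,-]
Step 6: ref 5 → HIT, frames=[6,5,-,-]
Step 7: ref 2 → FAULT, frames=[6,5,2,-]
Step 8: ref 1 → FAULT, frames=[6,5,2,1]
Step 9: ref 1 → HIT, frames=[6,5,2,1]
Step 10: ref 6 → HIT, frames=[6,5,2,1]
Total faults: 4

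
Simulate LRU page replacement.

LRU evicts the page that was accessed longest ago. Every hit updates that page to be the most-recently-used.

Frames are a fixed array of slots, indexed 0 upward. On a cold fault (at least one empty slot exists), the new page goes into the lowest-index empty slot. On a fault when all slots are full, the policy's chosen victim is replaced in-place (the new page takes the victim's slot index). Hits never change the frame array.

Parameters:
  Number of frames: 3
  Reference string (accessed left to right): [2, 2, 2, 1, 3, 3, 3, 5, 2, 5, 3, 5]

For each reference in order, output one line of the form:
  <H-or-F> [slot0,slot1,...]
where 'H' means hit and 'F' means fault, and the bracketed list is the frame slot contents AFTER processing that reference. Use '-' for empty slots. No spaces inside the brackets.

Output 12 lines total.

F [2,-,-]
H [2,-,-]
H [2,-,-]
F [2,1,-]
F [2,1,3]
H [2,1,3]
H [2,1,3]
F [5,1,3]
F [5,2,3]
H [5,2,3]
H [5,2,3]
H [5,2,3]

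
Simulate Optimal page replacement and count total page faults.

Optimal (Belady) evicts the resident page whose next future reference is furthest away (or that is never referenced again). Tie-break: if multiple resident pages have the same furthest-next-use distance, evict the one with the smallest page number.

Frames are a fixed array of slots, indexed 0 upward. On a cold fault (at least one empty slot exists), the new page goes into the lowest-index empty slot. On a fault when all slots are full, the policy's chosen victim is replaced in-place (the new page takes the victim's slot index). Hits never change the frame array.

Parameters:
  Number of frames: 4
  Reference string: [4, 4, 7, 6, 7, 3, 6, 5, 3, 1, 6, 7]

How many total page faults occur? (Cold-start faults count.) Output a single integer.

Step 0: ref 4 → FAULT, frames=[4,-,-,-]
Step 1: ref 4 → HIT, frames=[4,-,-,-]
Step 2: ref 7 → FAULT, frames=[4,7,-,-]
Step 3: ref 6 → FAULT, frames=[4,7,6,-]
Step 4: ref 7 → HIT, frames=[4,7,6,-]
Step 5: ref 3 → FAULT, frames=[4,7,6,3]
Step 6: ref 6 → HIT, frames=[4,7,6,3]
Step 7: ref 5 → FAULT (evict 4), frames=[5,7,6,3]
Step 8: ref 3 → HIT, frames=[5,7,6,3]
Step 9: ref 1 → FAULT (evict 3), frames=[5,7,6,1]
Step 10: ref 6 → HIT, frames=[5,7,6,1]
Step 11: ref 7 → HIT, frames=[5,7,6,1]
Total faults: 6

Answer: 6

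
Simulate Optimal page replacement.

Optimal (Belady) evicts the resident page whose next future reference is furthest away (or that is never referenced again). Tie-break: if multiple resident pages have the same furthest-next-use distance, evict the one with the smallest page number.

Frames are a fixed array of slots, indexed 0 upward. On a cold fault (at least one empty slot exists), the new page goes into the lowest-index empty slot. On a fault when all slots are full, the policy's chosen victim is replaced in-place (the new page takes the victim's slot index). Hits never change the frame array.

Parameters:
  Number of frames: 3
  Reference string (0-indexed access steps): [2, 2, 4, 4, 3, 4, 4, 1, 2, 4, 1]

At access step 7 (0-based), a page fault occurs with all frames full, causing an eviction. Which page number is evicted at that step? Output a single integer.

Answer: 3

Derivation:
Step 0: ref 2 -> FAULT, frames=[2,-,-]
Step 1: ref 2 -> HIT, frames=[2,-,-]
Step 2: ref 4 -> FAULT, frames=[2,4,-]
Step 3: ref 4 -> HIT, frames=[2,4,-]
Step 4: ref 3 -> FAULT, frames=[2,4,3]
Step 5: ref 4 -> HIT, frames=[2,4,3]
Step 6: ref 4 -> HIT, frames=[2,4,3]
Step 7: ref 1 -> FAULT, evict 3, frames=[2,4,1]
At step 7: evicted page 3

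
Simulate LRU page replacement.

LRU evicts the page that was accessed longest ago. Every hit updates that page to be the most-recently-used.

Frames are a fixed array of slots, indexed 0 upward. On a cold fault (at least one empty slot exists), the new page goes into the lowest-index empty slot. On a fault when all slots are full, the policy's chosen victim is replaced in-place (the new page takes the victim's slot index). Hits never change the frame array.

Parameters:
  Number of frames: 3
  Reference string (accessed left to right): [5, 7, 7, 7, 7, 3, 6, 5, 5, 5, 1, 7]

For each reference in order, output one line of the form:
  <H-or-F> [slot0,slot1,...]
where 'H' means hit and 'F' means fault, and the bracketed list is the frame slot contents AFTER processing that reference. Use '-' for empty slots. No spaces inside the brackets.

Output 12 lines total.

F [5,-,-]
F [5,7,-]
H [5,7,-]
H [5,7,-]
H [5,7,-]
F [5,7,3]
F [6,7,3]
F [6,5,3]
H [6,5,3]
H [6,5,3]
F [6,5,1]
F [7,5,1]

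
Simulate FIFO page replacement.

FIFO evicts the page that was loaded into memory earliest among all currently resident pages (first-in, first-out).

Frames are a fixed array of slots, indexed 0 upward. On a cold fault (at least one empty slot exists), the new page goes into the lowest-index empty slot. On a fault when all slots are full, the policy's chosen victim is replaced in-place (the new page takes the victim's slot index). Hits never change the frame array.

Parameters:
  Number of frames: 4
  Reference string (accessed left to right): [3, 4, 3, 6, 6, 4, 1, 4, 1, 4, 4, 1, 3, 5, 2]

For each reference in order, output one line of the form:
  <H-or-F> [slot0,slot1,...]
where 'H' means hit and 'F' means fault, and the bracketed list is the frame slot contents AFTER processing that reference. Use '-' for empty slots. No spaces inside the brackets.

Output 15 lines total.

F [3,-,-,-]
F [3,4,-,-]
H [3,4,-,-]
F [3,4,6,-]
H [3,4,6,-]
H [3,4,6,-]
F [3,4,6,1]
H [3,4,6,1]
H [3,4,6,1]
H [3,4,6,1]
H [3,4,6,1]
H [3,4,6,1]
H [3,4,6,1]
F [5,4,6,1]
F [5,2,6,1]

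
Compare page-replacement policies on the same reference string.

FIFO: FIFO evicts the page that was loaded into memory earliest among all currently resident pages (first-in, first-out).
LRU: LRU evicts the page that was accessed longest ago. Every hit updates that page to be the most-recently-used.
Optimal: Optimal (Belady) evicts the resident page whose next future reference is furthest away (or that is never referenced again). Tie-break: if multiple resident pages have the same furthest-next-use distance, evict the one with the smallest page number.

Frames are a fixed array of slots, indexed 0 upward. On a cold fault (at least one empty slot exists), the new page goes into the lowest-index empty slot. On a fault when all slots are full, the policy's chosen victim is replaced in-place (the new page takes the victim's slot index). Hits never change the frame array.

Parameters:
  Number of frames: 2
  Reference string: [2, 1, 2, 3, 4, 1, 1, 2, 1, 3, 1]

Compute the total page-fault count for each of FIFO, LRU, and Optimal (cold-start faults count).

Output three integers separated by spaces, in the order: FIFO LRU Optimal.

Answer: 8 7 6

Derivation:
--- FIFO ---
  step 0: ref 2 -> FAULT, frames=[2,-] (faults so far: 1)
  step 1: ref 1 -> FAULT, frames=[2,1] (faults so far: 2)
  step 2: ref 2 -> HIT, frames=[2,1] (faults so far: 2)
  step 3: ref 3 -> FAULT, evict 2, frames=[3,1] (faults so far: 3)
  step 4: ref 4 -> FAULT, evict 1, frames=[3,4] (faults so far: 4)
  step 5: ref 1 -> FAULT, evict 3, frames=[1,4] (faults so far: 5)
  step 6: ref 1 -> HIT, frames=[1,4] (faults so far: 5)
  step 7: ref 2 -> FAULT, evict 4, frames=[1,2] (faults so far: 6)
  step 8: ref 1 -> HIT, frames=[1,2] (faults so far: 6)
  step 9: ref 3 -> FAULT, evict 1, frames=[3,2] (faults so far: 7)
  step 10: ref 1 -> FAULT, evict 2, frames=[3,1] (faults so far: 8)
  FIFO total faults: 8
--- LRU ---
  step 0: ref 2 -> FAULT, frames=[2,-] (faults so far: 1)
  step 1: ref 1 -> FAULT, frames=[2,1] (faults so far: 2)
  step 2: ref 2 -> HIT, frames=[2,1] (faults so far: 2)
  step 3: ref 3 -> FAULT, evict 1, frames=[2,3] (faults so far: 3)
  step 4: ref 4 -> FAULT, evict 2, frames=[4,3] (faults so far: 4)
  step 5: ref 1 -> FAULT, evict 3, frames=[4,1] (faults so far: 5)
  step 6: ref 1 -> HIT, frames=[4,1] (faults so far: 5)
  step 7: ref 2 -> FAULT, evict 4, frames=[2,1] (faults so far: 6)
  step 8: ref 1 -> HIT, frames=[2,1] (faults so far: 6)
  step 9: ref 3 -> FAULT, evict 2, frames=[3,1] (faults so far: 7)
  step 10: ref 1 -> HIT, frames=[3,1] (faults so far: 7)
  LRU total faults: 7
--- Optimal ---
  step 0: ref 2 -> FAULT, frames=[2,-] (faults so far: 1)
  step 1: ref 1 -> FAULT, frames=[2,1] (faults so far: 2)
  step 2: ref 2 -> HIT, frames=[2,1] (faults so far: 2)
  step 3: ref 3 -> FAULT, evict 2, frames=[3,1] (faults so far: 3)
  step 4: ref 4 -> FAULT, evict 3, frames=[4,1] (faults so far: 4)
  step 5: ref 1 -> HIT, frames=[4,1] (faults so far: 4)
  step 6: ref 1 -> HIT, frames=[4,1] (faults so far: 4)
  step 7: ref 2 -> FAULT, evict 4, frames=[2,1] (faults so far: 5)
  step 8: ref 1 -> HIT, frames=[2,1] (faults so far: 5)
  step 9: ref 3 -> FAULT, evict 2, frames=[3,1] (faults so far: 6)
  step 10: ref 1 -> HIT, frames=[3,1] (faults so far: 6)
  Optimal total faults: 6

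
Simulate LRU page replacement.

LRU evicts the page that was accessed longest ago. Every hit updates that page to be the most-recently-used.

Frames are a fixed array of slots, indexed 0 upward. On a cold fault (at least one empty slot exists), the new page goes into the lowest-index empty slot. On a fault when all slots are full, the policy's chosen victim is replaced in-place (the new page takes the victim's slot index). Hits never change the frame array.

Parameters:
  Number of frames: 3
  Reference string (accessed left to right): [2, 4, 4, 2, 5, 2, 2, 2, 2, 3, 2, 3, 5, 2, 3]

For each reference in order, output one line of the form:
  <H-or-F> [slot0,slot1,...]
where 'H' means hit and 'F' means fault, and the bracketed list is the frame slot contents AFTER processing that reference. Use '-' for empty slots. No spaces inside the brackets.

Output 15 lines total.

F [2,-,-]
F [2,4,-]
H [2,4,-]
H [2,4,-]
F [2,4,5]
H [2,4,5]
H [2,4,5]
H [2,4,5]
H [2,4,5]
F [2,3,5]
H [2,3,5]
H [2,3,5]
H [2,3,5]
H [2,3,5]
H [2,3,5]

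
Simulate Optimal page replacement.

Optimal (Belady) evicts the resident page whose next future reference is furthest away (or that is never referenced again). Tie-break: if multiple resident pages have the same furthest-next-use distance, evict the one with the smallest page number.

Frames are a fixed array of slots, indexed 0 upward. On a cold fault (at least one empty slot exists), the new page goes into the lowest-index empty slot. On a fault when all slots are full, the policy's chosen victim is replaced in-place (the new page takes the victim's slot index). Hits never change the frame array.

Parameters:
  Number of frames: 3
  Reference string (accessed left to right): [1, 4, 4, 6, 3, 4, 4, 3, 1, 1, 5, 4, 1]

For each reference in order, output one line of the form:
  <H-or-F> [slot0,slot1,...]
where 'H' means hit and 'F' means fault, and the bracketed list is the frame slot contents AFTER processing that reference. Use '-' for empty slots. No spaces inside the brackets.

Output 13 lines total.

F [1,-,-]
F [1,4,-]
H [1,4,-]
F [1,4,6]
F [1,4,3]
H [1,4,3]
H [1,4,3]
H [1,4,3]
H [1,4,3]
H [1,4,3]
F [1,4,5]
H [1,4,5]
H [1,4,5]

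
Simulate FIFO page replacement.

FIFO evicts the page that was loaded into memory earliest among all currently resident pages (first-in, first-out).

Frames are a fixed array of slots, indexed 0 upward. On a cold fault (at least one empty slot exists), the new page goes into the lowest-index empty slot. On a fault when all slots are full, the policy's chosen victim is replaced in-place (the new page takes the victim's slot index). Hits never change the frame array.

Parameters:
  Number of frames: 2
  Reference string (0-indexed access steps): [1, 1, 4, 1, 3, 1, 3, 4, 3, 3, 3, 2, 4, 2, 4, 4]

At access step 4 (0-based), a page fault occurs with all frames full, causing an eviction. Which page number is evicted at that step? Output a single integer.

Step 0: ref 1 -> FAULT, frames=[1,-]
Step 1: ref 1 -> HIT, frames=[1,-]
Step 2: ref 4 -> FAULT, frames=[1,4]
Step 3: ref 1 -> HIT, frames=[1,4]
Step 4: ref 3 -> FAULT, evict 1, frames=[3,4]
At step 4: evicted page 1

Answer: 1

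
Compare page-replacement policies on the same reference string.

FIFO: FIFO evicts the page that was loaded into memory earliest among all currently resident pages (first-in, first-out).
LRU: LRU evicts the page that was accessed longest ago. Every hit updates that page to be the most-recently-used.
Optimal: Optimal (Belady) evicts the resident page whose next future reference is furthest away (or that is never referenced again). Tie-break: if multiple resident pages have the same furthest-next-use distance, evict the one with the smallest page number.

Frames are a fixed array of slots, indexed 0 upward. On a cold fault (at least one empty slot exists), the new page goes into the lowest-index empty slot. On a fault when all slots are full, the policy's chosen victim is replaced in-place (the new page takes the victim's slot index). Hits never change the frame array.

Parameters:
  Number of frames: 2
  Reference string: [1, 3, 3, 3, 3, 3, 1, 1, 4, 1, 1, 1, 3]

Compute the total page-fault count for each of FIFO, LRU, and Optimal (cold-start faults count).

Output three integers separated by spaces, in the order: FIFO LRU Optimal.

--- FIFO ---
  step 0: ref 1 -> FAULT, frames=[1,-] (faults so far: 1)
  step 1: ref 3 -> FAULT, frames=[1,3] (faults so far: 2)
  step 2: ref 3 -> HIT, frames=[1,3] (faults so far: 2)
  step 3: ref 3 -> HIT, frames=[1,3] (faults so far: 2)
  step 4: ref 3 -> HIT, frames=[1,3] (faults so far: 2)
  step 5: ref 3 -> HIT, frames=[1,3] (faults so far: 2)
  step 6: ref 1 -> HIT, frames=[1,3] (faults so far: 2)
  step 7: ref 1 -> HIT, frames=[1,3] (faults so far: 2)
  step 8: ref 4 -> FAULT, evict 1, frames=[4,3] (faults so far: 3)
  step 9: ref 1 -> FAULT, evict 3, frames=[4,1] (faults so far: 4)
  step 10: ref 1 -> HIT, frames=[4,1] (faults so far: 4)
  step 11: ref 1 -> HIT, frames=[4,1] (faults so far: 4)
  step 12: ref 3 -> FAULT, evict 4, frames=[3,1] (faults so far: 5)
  FIFO total faults: 5
--- LRU ---
  step 0: ref 1 -> FAULT, frames=[1,-] (faults so far: 1)
  step 1: ref 3 -> FAULT, frames=[1,3] (faults so far: 2)
  step 2: ref 3 -> HIT, frames=[1,3] (faults so far: 2)
  step 3: ref 3 -> HIT, frames=[1,3] (faults so far: 2)
  step 4: ref 3 -> HIT, frames=[1,3] (faults so far: 2)
  step 5: ref 3 -> HIT, frames=[1,3] (faults so far: 2)
  step 6: ref 1 -> HIT, frames=[1,3] (faults so far: 2)
  step 7: ref 1 -> HIT, frames=[1,3] (faults so far: 2)
  step 8: ref 4 -> FAULT, evict 3, frames=[1,4] (faults so far: 3)
  step 9: ref 1 -> HIT, frames=[1,4] (faults so far: 3)
  step 10: ref 1 -> HIT, frames=[1,4] (faults so far: 3)
  step 11: ref 1 -> HIT, frames=[1,4] (faults so far: 3)
  step 12: ref 3 -> FAULT, evict 4, frames=[1,3] (faults so far: 4)
  LRU total faults: 4
--- Optimal ---
  step 0: ref 1 -> FAULT, frames=[1,-] (faults so far: 1)
  step 1: ref 3 -> FAULT, frames=[1,3] (faults so far: 2)
  step 2: ref 3 -> HIT, frames=[1,3] (faults so far: 2)
  step 3: ref 3 -> HIT, frames=[1,3] (faults so far: 2)
  step 4: ref 3 -> HIT, frames=[1,3] (faults so far: 2)
  step 5: ref 3 -> HIT, frames=[1,3] (faults so far: 2)
  step 6: ref 1 -> HIT, frames=[1,3] (faults so far: 2)
  step 7: ref 1 -> HIT, frames=[1,3] (faults so far: 2)
  step 8: ref 4 -> FAULT, evict 3, frames=[1,4] (faults so far: 3)
  step 9: ref 1 -> HIT, frames=[1,4] (faults so far: 3)
  step 10: ref 1 -> HIT, frames=[1,4] (faults so far: 3)
  step 11: ref 1 -> HIT, frames=[1,4] (faults so far: 3)
  step 12: ref 3 -> FAULT, evict 1, frames=[3,4] (faults so far: 4)
  Optimal total faults: 4

Answer: 5 4 4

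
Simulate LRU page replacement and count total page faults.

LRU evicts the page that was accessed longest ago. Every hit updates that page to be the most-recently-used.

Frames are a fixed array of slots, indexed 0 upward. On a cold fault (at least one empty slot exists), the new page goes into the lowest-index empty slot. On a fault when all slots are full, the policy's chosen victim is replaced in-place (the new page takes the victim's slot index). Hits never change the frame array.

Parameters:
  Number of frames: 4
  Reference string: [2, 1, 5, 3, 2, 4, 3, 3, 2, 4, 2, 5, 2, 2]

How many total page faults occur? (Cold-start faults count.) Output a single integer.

Step 0: ref 2 → FAULT, frames=[2,-,-,-]
Step 1: ref 1 → FAULT, frames=[2,1,-,-]
Step 2: ref 5 → FAULT, frames=[2,1,5,-]
Step 3: ref 3 → FAULT, frames=[2,1,5,3]
Step 4: ref 2 → HIT, frames=[2,1,5,3]
Step 5: ref 4 → FAULT (evict 1), frames=[2,4,5,3]
Step 6: ref 3 → HIT, frames=[2,4,5,3]
Step 7: ref 3 → HIT, frames=[2,4,5,3]
Step 8: ref 2 → HIT, frames=[2,4,5,3]
Step 9: ref 4 → HIT, frames=[2,4,5,3]
Step 10: ref 2 → HIT, frames=[2,4,5,3]
Step 11: ref 5 → HIT, frames=[2,4,5,3]
Step 12: ref 2 → HIT, frames=[2,4,5,3]
Step 13: ref 2 → HIT, frames=[2,4,5,3]
Total faults: 5

Answer: 5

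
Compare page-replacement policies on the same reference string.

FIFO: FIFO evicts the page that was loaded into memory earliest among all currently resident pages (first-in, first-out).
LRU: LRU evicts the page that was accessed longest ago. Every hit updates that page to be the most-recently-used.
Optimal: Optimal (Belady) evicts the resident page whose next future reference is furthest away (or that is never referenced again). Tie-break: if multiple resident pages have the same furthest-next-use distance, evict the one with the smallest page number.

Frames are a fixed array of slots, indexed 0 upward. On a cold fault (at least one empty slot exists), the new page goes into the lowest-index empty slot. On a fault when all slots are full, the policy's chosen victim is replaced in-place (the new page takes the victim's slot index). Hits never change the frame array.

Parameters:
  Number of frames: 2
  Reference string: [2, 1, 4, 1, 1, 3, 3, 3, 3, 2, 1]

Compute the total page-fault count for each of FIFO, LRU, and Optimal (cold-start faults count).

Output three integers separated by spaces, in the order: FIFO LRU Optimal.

Answer: 6 6 5

Derivation:
--- FIFO ---
  step 0: ref 2 -> FAULT, frames=[2,-] (faults so far: 1)
  step 1: ref 1 -> FAULT, frames=[2,1] (faults so far: 2)
  step 2: ref 4 -> FAULT, evict 2, frames=[4,1] (faults so far: 3)
  step 3: ref 1 -> HIT, frames=[4,1] (faults so far: 3)
  step 4: ref 1 -> HIT, frames=[4,1] (faults so far: 3)
  step 5: ref 3 -> FAULT, evict 1, frames=[4,3] (faults so far: 4)
  step 6: ref 3 -> HIT, frames=[4,3] (faults so far: 4)
  step 7: ref 3 -> HIT, frames=[4,3] (faults so far: 4)
  step 8: ref 3 -> HIT, frames=[4,3] (faults so far: 4)
  step 9: ref 2 -> FAULT, evict 4, frames=[2,3] (faults so far: 5)
  step 10: ref 1 -> FAULT, evict 3, frames=[2,1] (faults so far: 6)
  FIFO total faults: 6
--- LRU ---
  step 0: ref 2 -> FAULT, frames=[2,-] (faults so far: 1)
  step 1: ref 1 -> FAULT, frames=[2,1] (faults so far: 2)
  step 2: ref 4 -> FAULT, evict 2, frames=[4,1] (faults so far: 3)
  step 3: ref 1 -> HIT, frames=[4,1] (faults so far: 3)
  step 4: ref 1 -> HIT, frames=[4,1] (faults so far: 3)
  step 5: ref 3 -> FAULT, evict 4, frames=[3,1] (faults so far: 4)
  step 6: ref 3 -> HIT, frames=[3,1] (faults so far: 4)
  step 7: ref 3 -> HIT, frames=[3,1] (faults so far: 4)
  step 8: ref 3 -> HIT, frames=[3,1] (faults so far: 4)
  step 9: ref 2 -> FAULT, evict 1, frames=[3,2] (faults so far: 5)
  step 10: ref 1 -> FAULT, evict 3, frames=[1,2] (faults so far: 6)
  LRU total faults: 6
--- Optimal ---
  step 0: ref 2 -> FAULT, frames=[2,-] (faults so far: 1)
  step 1: ref 1 -> FAULT, frames=[2,1] (faults so far: 2)
  step 2: ref 4 -> FAULT, evict 2, frames=[4,1] (faults so far: 3)
  step 3: ref 1 -> HIT, frames=[4,1] (faults so far: 3)
  step 4: ref 1 -> HIT, frames=[4,1] (faults so far: 3)
  step 5: ref 3 -> FAULT, evict 4, frames=[3,1] (faults so far: 4)
  step 6: ref 3 -> HIT, frames=[3,1] (faults so far: 4)
  step 7: ref 3 -> HIT, frames=[3,1] (faults so far: 4)
  step 8: ref 3 -> HIT, frames=[3,1] (faults so far: 4)
  step 9: ref 2 -> FAULT, evict 3, frames=[2,1] (faults so far: 5)
  step 10: ref 1 -> HIT, frames=[2,1] (faults so far: 5)
  Optimal total faults: 5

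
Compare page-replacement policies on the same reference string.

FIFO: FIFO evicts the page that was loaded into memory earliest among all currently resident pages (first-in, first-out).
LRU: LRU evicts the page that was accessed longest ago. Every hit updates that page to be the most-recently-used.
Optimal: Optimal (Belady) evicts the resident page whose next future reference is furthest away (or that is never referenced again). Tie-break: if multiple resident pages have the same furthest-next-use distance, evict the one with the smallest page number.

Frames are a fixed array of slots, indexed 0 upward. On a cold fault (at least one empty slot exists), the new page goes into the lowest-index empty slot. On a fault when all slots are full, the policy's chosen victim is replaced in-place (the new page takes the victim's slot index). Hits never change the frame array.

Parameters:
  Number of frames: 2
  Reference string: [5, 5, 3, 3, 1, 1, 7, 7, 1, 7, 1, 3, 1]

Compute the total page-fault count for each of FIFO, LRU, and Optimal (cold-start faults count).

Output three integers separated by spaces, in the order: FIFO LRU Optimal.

Answer: 6 5 5

Derivation:
--- FIFO ---
  step 0: ref 5 -> FAULT, frames=[5,-] (faults so far: 1)
  step 1: ref 5 -> HIT, frames=[5,-] (faults so far: 1)
  step 2: ref 3 -> FAULT, frames=[5,3] (faults so far: 2)
  step 3: ref 3 -> HIT, frames=[5,3] (faults so far: 2)
  step 4: ref 1 -> FAULT, evict 5, frames=[1,3] (faults so far: 3)
  step 5: ref 1 -> HIT, frames=[1,3] (faults so far: 3)
  step 6: ref 7 -> FAULT, evict 3, frames=[1,7] (faults so far: 4)
  step 7: ref 7 -> HIT, frames=[1,7] (faults so far: 4)
  step 8: ref 1 -> HIT, frames=[1,7] (faults so far: 4)
  step 9: ref 7 -> HIT, frames=[1,7] (faults so far: 4)
  step 10: ref 1 -> HIT, frames=[1,7] (faults so far: 4)
  step 11: ref 3 -> FAULT, evict 1, frames=[3,7] (faults so far: 5)
  step 12: ref 1 -> FAULT, evict 7, frames=[3,1] (faults so far: 6)
  FIFO total faults: 6
--- LRU ---
  step 0: ref 5 -> FAULT, frames=[5,-] (faults so far: 1)
  step 1: ref 5 -> HIT, frames=[5,-] (faults so far: 1)
  step 2: ref 3 -> FAULT, frames=[5,3] (faults so far: 2)
  step 3: ref 3 -> HIT, frames=[5,3] (faults so far: 2)
  step 4: ref 1 -> FAULT, evict 5, frames=[1,3] (faults so far: 3)
  step 5: ref 1 -> HIT, frames=[1,3] (faults so far: 3)
  step 6: ref 7 -> FAULT, evict 3, frames=[1,7] (faults so far: 4)
  step 7: ref 7 -> HIT, frames=[1,7] (faults so far: 4)
  step 8: ref 1 -> HIT, frames=[1,7] (faults so far: 4)
  step 9: ref 7 -> HIT, frames=[1,7] (faults so far: 4)
  step 10: ref 1 -> HIT, frames=[1,7] (faults so far: 4)
  step 11: ref 3 -> FAULT, evict 7, frames=[1,3] (faults so far: 5)
  step 12: ref 1 -> HIT, frames=[1,3] (faults so far: 5)
  LRU total faults: 5
--- Optimal ---
  step 0: ref 5 -> FAULT, frames=[5,-] (faults so far: 1)
  step 1: ref 5 -> HIT, frames=[5,-] (faults so far: 1)
  step 2: ref 3 -> FAULT, frames=[5,3] (faults so far: 2)
  step 3: ref 3 -> HIT, frames=[5,3] (faults so far: 2)
  step 4: ref 1 -> FAULT, evict 5, frames=[1,3] (faults so far: 3)
  step 5: ref 1 -> HIT, frames=[1,3] (faults so far: 3)
  step 6: ref 7 -> FAULT, evict 3, frames=[1,7] (faults so far: 4)
  step 7: ref 7 -> HIT, frames=[1,7] (faults so far: 4)
  step 8: ref 1 -> HIT, frames=[1,7] (faults so far: 4)
  step 9: ref 7 -> HIT, frames=[1,7] (faults so far: 4)
  step 10: ref 1 -> HIT, frames=[1,7] (faults so far: 4)
  step 11: ref 3 -> FAULT, evict 7, frames=[1,3] (faults so far: 5)
  step 12: ref 1 -> HIT, frames=[1,3] (faults so far: 5)
  Optimal total faults: 5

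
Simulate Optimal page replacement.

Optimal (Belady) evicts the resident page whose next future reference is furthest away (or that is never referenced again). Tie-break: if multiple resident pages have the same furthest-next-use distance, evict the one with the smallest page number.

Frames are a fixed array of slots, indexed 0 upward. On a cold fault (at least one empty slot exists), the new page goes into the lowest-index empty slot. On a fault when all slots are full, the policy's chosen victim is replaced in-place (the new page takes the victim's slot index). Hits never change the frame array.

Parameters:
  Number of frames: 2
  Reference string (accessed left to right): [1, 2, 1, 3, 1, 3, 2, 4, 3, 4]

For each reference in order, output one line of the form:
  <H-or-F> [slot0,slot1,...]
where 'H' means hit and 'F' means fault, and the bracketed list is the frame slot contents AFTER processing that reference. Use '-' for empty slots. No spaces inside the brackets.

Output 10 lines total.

F [1,-]
F [1,2]
H [1,2]
F [1,3]
H [1,3]
H [1,3]
F [2,3]
F [4,3]
H [4,3]
H [4,3]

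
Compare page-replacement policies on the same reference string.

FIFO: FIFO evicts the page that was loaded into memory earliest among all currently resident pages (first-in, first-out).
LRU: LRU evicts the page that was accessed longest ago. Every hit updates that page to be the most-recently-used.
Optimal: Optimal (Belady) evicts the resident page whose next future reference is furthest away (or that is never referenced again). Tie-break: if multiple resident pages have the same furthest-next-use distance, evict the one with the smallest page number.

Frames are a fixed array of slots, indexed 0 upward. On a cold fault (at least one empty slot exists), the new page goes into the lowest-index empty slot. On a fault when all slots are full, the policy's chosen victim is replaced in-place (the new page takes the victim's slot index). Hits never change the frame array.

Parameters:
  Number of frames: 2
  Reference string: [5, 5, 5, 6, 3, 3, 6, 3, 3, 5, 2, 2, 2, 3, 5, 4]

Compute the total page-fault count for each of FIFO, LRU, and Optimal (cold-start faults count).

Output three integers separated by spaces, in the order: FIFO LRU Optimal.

--- FIFO ---
  step 0: ref 5 -> FAULT, frames=[5,-] (faults so far: 1)
  step 1: ref 5 -> HIT, frames=[5,-] (faults so far: 1)
  step 2: ref 5 -> HIT, frames=[5,-] (faults so far: 1)
  step 3: ref 6 -> FAULT, frames=[5,6] (faults so far: 2)
  step 4: ref 3 -> FAULT, evict 5, frames=[3,6] (faults so far: 3)
  step 5: ref 3 -> HIT, frames=[3,6] (faults so far: 3)
  step 6: ref 6 -> HIT, frames=[3,6] (faults so far: 3)
  step 7: ref 3 -> HIT, frames=[3,6] (faults so far: 3)
  step 8: ref 3 -> HIT, frames=[3,6] (faults so far: 3)
  step 9: ref 5 -> FAULT, evict 6, frames=[3,5] (faults so far: 4)
  step 10: ref 2 -> FAULT, evict 3, frames=[2,5] (faults so far: 5)
  step 11: ref 2 -> HIT, frames=[2,5] (faults so far: 5)
  step 12: ref 2 -> HIT, frames=[2,5] (faults so far: 5)
  step 13: ref 3 -> FAULT, evict 5, frames=[2,3] (faults so far: 6)
  step 14: ref 5 -> FAULT, evict 2, frames=[5,3] (faults so far: 7)
  step 15: ref 4 -> FAULT, evict 3, frames=[5,4] (faults so far: 8)
  FIFO total faults: 8
--- LRU ---
  step 0: ref 5 -> FAULT, frames=[5,-] (faults so far: 1)
  step 1: ref 5 -> HIT, frames=[5,-] (faults so far: 1)
  step 2: ref 5 -> HIT, frames=[5,-] (faults so far: 1)
  step 3: ref 6 -> FAULT, frames=[5,6] (faults so far: 2)
  step 4: ref 3 -> FAULT, evict 5, frames=[3,6] (faults so far: 3)
  step 5: ref 3 -> HIT, frames=[3,6] (faults so far: 3)
  step 6: ref 6 -> HIT, frames=[3,6] (faults so far: 3)
  step 7: ref 3 -> HIT, frames=[3,6] (faults so far: 3)
  step 8: ref 3 -> HIT, frames=[3,6] (faults so far: 3)
  step 9: ref 5 -> FAULT, evict 6, frames=[3,5] (faults so far: 4)
  step 10: ref 2 -> FAULT, evict 3, frames=[2,5] (faults so far: 5)
  step 11: ref 2 -> HIT, frames=[2,5] (faults so far: 5)
  step 12: ref 2 -> HIT, frames=[2,5] (faults so far: 5)
  step 13: ref 3 -> FAULT, evict 5, frames=[2,3] (faults so far: 6)
  step 14: ref 5 -> FAULT, evict 2, frames=[5,3] (faults so far: 7)
  step 15: ref 4 -> FAULT, evict 3, frames=[5,4] (faults so far: 8)
  LRU total faults: 8
--- Optimal ---
  step 0: ref 5 -> FAULT, frames=[5,-] (faults so far: 1)
  step 1: ref 5 -> HIT, frames=[5,-] (faults so far: 1)
  step 2: ref 5 -> HIT, frames=[5,-] (faults so far: 1)
  step 3: ref 6 -> FAULT, frames=[5,6] (faults so far: 2)
  step 4: ref 3 -> FAULT, evict 5, frames=[3,6] (faults so far: 3)
  step 5: ref 3 -> HIT, frames=[3,6] (faults so far: 3)
  step 6: ref 6 -> HIT, frames=[3,6] (faults so far: 3)
  step 7: ref 3 -> HIT, frames=[3,6] (faults so far: 3)
  step 8: ref 3 -> HIT, frames=[3,6] (faults so far: 3)
  step 9: ref 5 -> FAULT, evict 6, frames=[3,5] (faults so far: 4)
  step 10: ref 2 -> FAULT, evict 5, frames=[3,2] (faults so far: 5)
  step 11: ref 2 -> HIT, frames=[3,2] (faults so far: 5)
  step 12: ref 2 -> HIT, frames=[3,2] (faults so far: 5)
  step 13: ref 3 -> HIT, frames=[3,2] (faults so far: 5)
  step 14: ref 5 -> FAULT, evict 2, frames=[3,5] (faults so far: 6)
  step 15: ref 4 -> FAULT, evict 3, frames=[4,5] (faults so far: 7)
  Optimal total faults: 7

Answer: 8 8 7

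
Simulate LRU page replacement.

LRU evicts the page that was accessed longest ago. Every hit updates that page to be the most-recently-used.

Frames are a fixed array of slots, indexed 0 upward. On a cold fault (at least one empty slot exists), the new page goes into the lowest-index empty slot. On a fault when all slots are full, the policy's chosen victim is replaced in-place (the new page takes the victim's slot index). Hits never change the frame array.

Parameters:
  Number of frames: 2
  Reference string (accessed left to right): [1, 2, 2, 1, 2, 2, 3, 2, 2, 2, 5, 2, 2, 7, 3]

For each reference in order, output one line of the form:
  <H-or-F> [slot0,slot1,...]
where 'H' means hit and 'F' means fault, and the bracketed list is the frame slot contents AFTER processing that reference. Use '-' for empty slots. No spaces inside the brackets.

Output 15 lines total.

F [1,-]
F [1,2]
H [1,2]
H [1,2]
H [1,2]
H [1,2]
F [3,2]
H [3,2]
H [3,2]
H [3,2]
F [5,2]
H [5,2]
H [5,2]
F [7,2]
F [7,3]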